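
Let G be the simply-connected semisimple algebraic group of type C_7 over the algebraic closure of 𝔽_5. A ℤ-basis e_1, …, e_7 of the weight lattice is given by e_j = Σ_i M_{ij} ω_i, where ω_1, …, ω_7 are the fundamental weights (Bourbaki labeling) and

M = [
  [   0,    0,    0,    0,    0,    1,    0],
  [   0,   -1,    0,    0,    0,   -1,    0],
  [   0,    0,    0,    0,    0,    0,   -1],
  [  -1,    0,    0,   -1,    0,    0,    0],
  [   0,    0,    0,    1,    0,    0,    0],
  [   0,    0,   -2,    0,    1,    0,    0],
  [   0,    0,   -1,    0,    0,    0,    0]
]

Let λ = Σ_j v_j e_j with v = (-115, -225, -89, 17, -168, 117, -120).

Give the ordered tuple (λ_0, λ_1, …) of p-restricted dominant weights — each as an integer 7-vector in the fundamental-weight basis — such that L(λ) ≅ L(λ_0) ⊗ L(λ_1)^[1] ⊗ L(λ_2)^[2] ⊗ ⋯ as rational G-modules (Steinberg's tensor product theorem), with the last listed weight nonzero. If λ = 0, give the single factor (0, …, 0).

In the fundamental-weight basis, λ has coordinates c = M·v (v = (-115, -225, -89, 17, -168, 117, -120)):
  c_1 = (0)·(-115) + (0)·(-225) + (0)·(-89) + (0)·(17) + (0)·(-168) + (1)·(117) + (0)·(-120) = 117
  c_2 = (0)·(-115) + (-1)·(-225) + (0)·(-89) + (0)·(17) + (0)·(-168) + (-1)·(117) + (0)·(-120) = 108
  c_3 = (0)·(-115) + (0)·(-225) + (0)·(-89) + (0)·(17) + (0)·(-168) + (0)·(117) + (-1)·(-120) = 120
  c_4 = (-1)·(-115) + (0)·(-225) + (0)·(-89) + (-1)·(17) + (0)·(-168) + (0)·(117) + (0)·(-120) = 98
  c_5 = (0)·(-115) + (0)·(-225) + (0)·(-89) + (1)·(17) + (0)·(-168) + (0)·(117) + (0)·(-120) = 17
  c_6 = (0)·(-115) + (0)·(-225) + (-2)·(-89) + (0)·(17) + (1)·(-168) + (0)·(117) + (0)·(-120) = 10
  c_7 = (0)·(-115) + (0)·(-225) + (-1)·(-89) + (0)·(17) + (0)·(-168) + (0)·(117) + (0)·(-120) = 89
p = 5; digits c_i = Σ_j d_{ij}·5^j, 0 ≤ d_{ij} < 5:
  c_1 = 117 = 2·5^0 + 3·5^1 + 4·5^2
  c_2 = 108 = 3·5^0 + 1·5^1 + 4·5^2
  c_3 = 120 = 0·5^0 + 4·5^1 + 4·5^2
  c_4 = 98 = 3·5^0 + 4·5^1 + 3·5^2
  c_5 = 17 = 2·5^0 + 3·5^1
  c_6 = 10 = 0·5^0 + 2·5^1
  c_7 = 89 = 4·5^0 + 2·5^1 + 3·5^2
Factor λ_0 = (2, 3, 0, 3, 2, 0, 4)
Factor λ_1 = (3, 1, 4, 4, 3, 2, 2)
Factor λ_2 = (4, 4, 4, 3, 0, 0, 3)

((2, 3, 0, 3, 2, 0, 4), (3, 1, 4, 4, 3, 2, 2), (4, 4, 4, 3, 0, 0, 3))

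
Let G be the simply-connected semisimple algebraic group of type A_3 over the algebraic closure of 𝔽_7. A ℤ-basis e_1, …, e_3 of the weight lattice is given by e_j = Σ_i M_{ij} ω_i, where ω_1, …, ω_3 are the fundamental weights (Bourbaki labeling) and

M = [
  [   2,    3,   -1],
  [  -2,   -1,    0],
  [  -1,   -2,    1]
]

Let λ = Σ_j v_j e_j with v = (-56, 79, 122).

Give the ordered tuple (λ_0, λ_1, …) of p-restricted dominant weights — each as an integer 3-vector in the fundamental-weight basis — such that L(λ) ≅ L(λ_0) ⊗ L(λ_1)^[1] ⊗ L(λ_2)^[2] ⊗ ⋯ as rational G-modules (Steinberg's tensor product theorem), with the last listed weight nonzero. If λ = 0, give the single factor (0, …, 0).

Change of basis e → ω: c = M·v where v = (-56, 79, 122):
  c_1 = 2*-56 + 3*79 + -1*122 = 3
  c_2 = -2*-56 + -1*79 + 0*122 = 33
  c_3 = -1*-56 + -2*79 + 1*122 = 20
Base-7 expansion of each c_i:
  c_1 = 3 = 3·7^0
  c_2 = 33 = 5·7^0 + 4·7^1
  c_3 = 20 = 6·7^0 + 2·7^1
p-restricted factor λ_0 = (3, 5, 6)
p-restricted factor λ_1 = (0, 4, 2)

((3, 5, 6), (0, 4, 2))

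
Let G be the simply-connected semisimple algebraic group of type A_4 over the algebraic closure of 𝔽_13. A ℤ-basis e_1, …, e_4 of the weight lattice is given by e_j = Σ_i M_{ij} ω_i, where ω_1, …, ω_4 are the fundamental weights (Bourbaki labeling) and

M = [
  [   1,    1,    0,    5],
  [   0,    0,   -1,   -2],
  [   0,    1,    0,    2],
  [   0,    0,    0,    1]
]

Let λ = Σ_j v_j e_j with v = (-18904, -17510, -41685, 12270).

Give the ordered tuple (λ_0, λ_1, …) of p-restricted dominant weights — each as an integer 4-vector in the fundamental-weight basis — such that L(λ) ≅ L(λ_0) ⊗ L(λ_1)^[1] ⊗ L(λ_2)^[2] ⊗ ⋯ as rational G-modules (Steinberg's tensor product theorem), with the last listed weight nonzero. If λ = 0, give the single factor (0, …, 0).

Converting to the ω-basis (c_i = row i of M dotted with v = (-18904, -17510, -41685, 12270)):
  c_1 = (1)·(-18904) + (1)·(-17510) + (0)·(-41685) + 5·12270 = 24936
  c_2 = (0)·(-18904) + (0)·(-17510) + (-1)·(-41685) + (-2)·(12270) = 17145
  c_3 = (0)·(-18904) + (1)·(-17510) + (0)·(-41685) + 2·12270 = 7030
  c_4 = (0)·(-18904) + (0)·(-17510) + (0)·(-41685) + 1·12270 = 12270
Base-13 expansion of each c_i:
  c_1 = 24936 = 2·13^0 + 7·13^1 + 4·13^2 + 11·13^3
  c_2 = 17145 = 11·13^0 + 5·13^1 + 10·13^2 + 7·13^3
  c_3 = 7030 = 10·13^0 + 7·13^1 + 2·13^2 + 3·13^3
  c_4 = 12270 = 11·13^0 + 7·13^1 + 7·13^2 + 5·13^3
p-restricted factor λ_0 = (2, 11, 10, 11)
p-restricted factor λ_1 = (7, 5, 7, 7)
p-restricted factor λ_2 = (4, 10, 2, 7)
p-restricted factor λ_3 = (11, 7, 3, 5)

((2, 11, 10, 11), (7, 5, 7, 7), (4, 10, 2, 7), (11, 7, 3, 5))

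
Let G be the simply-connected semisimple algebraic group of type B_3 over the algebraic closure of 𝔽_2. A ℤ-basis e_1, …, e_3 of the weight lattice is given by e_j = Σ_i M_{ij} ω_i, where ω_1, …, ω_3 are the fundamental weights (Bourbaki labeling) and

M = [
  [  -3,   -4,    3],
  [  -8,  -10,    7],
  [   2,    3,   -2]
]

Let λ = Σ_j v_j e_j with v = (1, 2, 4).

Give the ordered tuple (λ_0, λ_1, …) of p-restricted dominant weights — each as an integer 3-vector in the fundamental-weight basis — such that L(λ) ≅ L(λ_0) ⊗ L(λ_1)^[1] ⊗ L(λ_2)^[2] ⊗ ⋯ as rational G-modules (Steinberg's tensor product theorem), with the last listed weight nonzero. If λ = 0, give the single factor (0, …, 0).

ω-coordinates c = M·v, v = (1, 2, 4):
  c_1 = (-3)·(1) + (-4)·(2) + (3)·(4) = 1
  c_2 = (-8)·(1) + (-10)·(2) + (7)·(4) = 0
  c_3 = (2)·(1) + (3)·(2) + (-2)·(4) = 0
Writing each c_i in base p = 2:
  c_1 = 1 = 1·2^0
  c_2 = 0
  c_3 = 0
p-restricted factor λ_0 = (1, 0, 0)

((1, 0, 0),)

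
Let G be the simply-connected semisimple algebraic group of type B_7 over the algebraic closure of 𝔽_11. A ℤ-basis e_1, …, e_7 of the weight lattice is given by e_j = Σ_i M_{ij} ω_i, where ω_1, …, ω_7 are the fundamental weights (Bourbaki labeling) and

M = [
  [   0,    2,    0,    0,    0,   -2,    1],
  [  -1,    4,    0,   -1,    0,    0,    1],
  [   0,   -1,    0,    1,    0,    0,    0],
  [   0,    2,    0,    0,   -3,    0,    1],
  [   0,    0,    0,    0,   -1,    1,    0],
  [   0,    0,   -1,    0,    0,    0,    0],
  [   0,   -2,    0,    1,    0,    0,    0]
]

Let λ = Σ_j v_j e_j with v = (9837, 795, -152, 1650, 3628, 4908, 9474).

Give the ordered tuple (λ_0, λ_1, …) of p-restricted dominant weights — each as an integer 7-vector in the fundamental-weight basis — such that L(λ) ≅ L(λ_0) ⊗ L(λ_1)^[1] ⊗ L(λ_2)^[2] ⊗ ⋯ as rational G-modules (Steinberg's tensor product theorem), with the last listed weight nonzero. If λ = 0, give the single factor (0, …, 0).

((5, 1, 8, 4, 4, 9, 5), (3, 7, 0, 5, 6, 2, 5), (10, 9, 7, 1, 10, 1, 0))

Compute c_i = Σ_j M_{ij} v_j with v = (9837, 795, -152, 1650, 3628, 4908, 9474):
  c_1 = 0·9837 + 2·795 + (0)·(-152) + 0·1650 + 0·3628 + (-2)·(4908) + 1·9474 = 1248
  c_2 = (-1)·(9837) + 4·795 + (0)·(-152) + (-1)·(1650) + 0·3628 + 0·4908 + 1·9474 = 1167
  c_3 = 0·9837 + (-1)·(795) + (0)·(-152) + 1·1650 + 0·3628 + 0·4908 + 0·9474 = 855
  c_4 = 0·9837 + 2·795 + (0)·(-152) + 0·1650 + (-3)·(3628) + 0·4908 + 1·9474 = 180
  c_5 = 0·9837 + 0·795 + (0)·(-152) + 0·1650 + (-1)·(3628) + 1·4908 + 0·9474 = 1280
  c_6 = 0·9837 + 0·795 + (-1)·(-152) + 0·1650 + 0·3628 + 0·4908 + 0·9474 = 152
  c_7 = 0·9837 + (-2)·(795) + (0)·(-152) + 1·1650 + 0·3628 + 0·4908 + 0·9474 = 60
Writing each c_i in base p = 11:
  c_1 = 1248 = 5·11^0 + 3·11^1 + 10·11^2
  c_2 = 1167 = 1·11^0 + 7·11^1 + 9·11^2
  c_3 = 855 = 8·11^0 + 0·11^1 + 7·11^2
  c_4 = 180 = 4·11^0 + 5·11^1 + 1·11^2
  c_5 = 1280 = 4·11^0 + 6·11^1 + 10·11^2
  c_6 = 152 = 9·11^0 + 2·11^1 + 1·11^2
  c_7 = 60 = 5·11^0 + 5·11^1
λ_0 = (5, 1, 8, 4, 4, 9, 5)
λ_1 = (3, 7, 0, 5, 6, 2, 5)
λ_2 = (10, 9, 7, 1, 10, 1, 0)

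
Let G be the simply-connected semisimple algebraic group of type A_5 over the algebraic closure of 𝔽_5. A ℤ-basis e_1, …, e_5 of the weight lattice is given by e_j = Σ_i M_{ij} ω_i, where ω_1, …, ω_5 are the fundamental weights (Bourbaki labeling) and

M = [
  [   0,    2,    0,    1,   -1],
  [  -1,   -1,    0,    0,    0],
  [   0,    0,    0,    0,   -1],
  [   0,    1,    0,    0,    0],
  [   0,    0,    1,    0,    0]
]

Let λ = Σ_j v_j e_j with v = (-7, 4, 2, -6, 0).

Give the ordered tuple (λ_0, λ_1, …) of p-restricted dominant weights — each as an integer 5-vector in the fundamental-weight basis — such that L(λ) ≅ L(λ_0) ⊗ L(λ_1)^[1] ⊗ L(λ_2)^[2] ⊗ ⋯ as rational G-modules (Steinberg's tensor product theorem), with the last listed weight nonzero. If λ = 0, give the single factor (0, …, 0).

In the fundamental-weight basis, λ has coordinates c = M·v (v = (-7, 4, 2, -6, 0)):
  c_1 = (0)·(-7) + 2·4 + 0·2 + (1)·(-6) + (-1)·(0) = 2
  c_2 = (-1)·(-7) + (-1)·(4) + 0·2 + (0)·(-6) + 0·0 = 3
  c_3 = (0)·(-7) + 0·4 + 0·2 + (0)·(-6) + (-1)·(0) = 0
  c_4 = (0)·(-7) + 1·4 + 0·2 + (0)·(-6) + 0·0 = 4
  c_5 = (0)·(-7) + 0·4 + 1·2 + (0)·(-6) + 0·0 = 2
Expand coordinatewise in base 5:
  c_1 = 2 = 2·5^0
  c_2 = 3 = 3·5^0
  c_3 = 0
  c_4 = 4 = 4·5^0
  c_5 = 2 = 2·5^0
p-restricted factor λ_0 = (2, 3, 0, 4, 2)

((2, 3, 0, 4, 2),)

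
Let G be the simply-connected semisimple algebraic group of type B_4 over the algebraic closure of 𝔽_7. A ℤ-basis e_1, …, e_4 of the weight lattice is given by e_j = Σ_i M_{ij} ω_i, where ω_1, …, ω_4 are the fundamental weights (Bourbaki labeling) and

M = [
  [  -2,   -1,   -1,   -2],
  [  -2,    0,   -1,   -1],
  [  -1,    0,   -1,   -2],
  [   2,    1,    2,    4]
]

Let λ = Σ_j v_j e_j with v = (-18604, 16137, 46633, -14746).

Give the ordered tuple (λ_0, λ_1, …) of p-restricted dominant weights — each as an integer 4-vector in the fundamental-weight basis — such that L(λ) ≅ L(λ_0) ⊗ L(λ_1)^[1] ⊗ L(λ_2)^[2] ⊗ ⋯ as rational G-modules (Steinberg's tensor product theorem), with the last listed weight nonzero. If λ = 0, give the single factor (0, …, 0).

((3, 1, 0, 2), (1, 4, 6, 4), (3, 3, 1, 3), (4, 1, 4, 3), (1, 2, 0, 5))

ω-coordinates c = M·v, v = (-18604, 16137, 46633, -14746):
  c_1 = (-2)·(-18604) + (-1)·(16137) + (-1)·(46633) + (-2)·(-14746) = 3930
  c_2 = (-2)·(-18604) + (0)·(16137) + (-1)·(46633) + (-1)·(-14746) = 5321
  c_3 = (-1)·(-18604) + (0)·(16137) + (-1)·(46633) + (-2)·(-14746) = 1463
  c_4 = (2)·(-18604) + (1)·(16137) + (2)·(46633) + (4)·(-14746) = 13211
Base-7 expansion of each c_i:
  c_1 = 3930 = 3·7^0 + 1·7^1 + 3·7^2 + 4·7^3 + 1·7^4
  c_2 = 5321 = 1·7^0 + 4·7^1 + 3·7^2 + 1·7^3 + 2·7^4
  c_3 = 1463 = 0·7^0 + 6·7^1 + 1·7^2 + 4·7^3
  c_4 = 13211 = 2·7^0 + 4·7^1 + 3·7^2 + 3·7^3 + 5·7^4
λ_0 = (3, 1, 0, 2)
λ_1 = (1, 4, 6, 4)
λ_2 = (3, 3, 1, 3)
λ_3 = (4, 1, 4, 3)
λ_4 = (1, 2, 0, 5)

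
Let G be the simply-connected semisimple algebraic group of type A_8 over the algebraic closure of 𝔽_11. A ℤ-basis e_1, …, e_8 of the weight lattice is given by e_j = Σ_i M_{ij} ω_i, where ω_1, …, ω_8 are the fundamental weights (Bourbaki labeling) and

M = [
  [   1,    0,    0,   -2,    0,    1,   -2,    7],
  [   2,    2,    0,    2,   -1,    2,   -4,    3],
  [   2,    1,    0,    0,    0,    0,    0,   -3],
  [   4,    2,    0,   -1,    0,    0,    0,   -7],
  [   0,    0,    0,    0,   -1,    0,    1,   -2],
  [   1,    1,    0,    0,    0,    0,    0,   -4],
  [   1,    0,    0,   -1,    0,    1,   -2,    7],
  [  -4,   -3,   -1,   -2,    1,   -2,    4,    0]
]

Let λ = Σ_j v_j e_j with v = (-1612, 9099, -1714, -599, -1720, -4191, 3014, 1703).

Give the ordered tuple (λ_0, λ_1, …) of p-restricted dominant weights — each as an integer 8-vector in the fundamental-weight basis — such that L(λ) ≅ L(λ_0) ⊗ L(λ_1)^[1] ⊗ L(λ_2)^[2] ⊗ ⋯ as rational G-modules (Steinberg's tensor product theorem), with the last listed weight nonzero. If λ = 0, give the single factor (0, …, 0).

((1, 2, 7, 10, 8, 4, 7, 0), (7, 4, 3, 5, 10, 6, 7, 5), (10, 1, 6, 3, 10, 5, 5, 6))

Change of basis e → ω: c = M·v where v = (-1612, 9099, -1714, -599, -1720, -4191, 3014, 1703):
  c_1 = (1)·(-1612) + 0·9099 + (0)·(-1714) + (-2)·(-599) + (0)·(-1720) + (1)·(-4191) + (-2)·(3014) + 7·1703 = 1288
  c_2 = (2)·(-1612) + 2·9099 + (0)·(-1714) + (2)·(-599) + (-1)·(-1720) + (2)·(-4191) + (-4)·(3014) + 3·1703 = 167
  c_3 = (2)·(-1612) + 1·9099 + (0)·(-1714) + (0)·(-599) + (0)·(-1720) + (0)·(-4191) + 0·3014 + (-3)·(1703) = 766
  c_4 = (4)·(-1612) + 2·9099 + (0)·(-1714) + (-1)·(-599) + (0)·(-1720) + (0)·(-4191) + 0·3014 + (-7)·(1703) = 428
  c_5 = (0)·(-1612) + 0·9099 + (0)·(-1714) + (0)·(-599) + (-1)·(-1720) + (0)·(-4191) + 1·3014 + (-2)·(1703) = 1328
  c_6 = (1)·(-1612) + 1·9099 + (0)·(-1714) + (0)·(-599) + (0)·(-1720) + (0)·(-4191) + 0·3014 + (-4)·(1703) = 675
  c_7 = (1)·(-1612) + 0·9099 + (0)·(-1714) + (-1)·(-599) + (0)·(-1720) + (1)·(-4191) + (-2)·(3014) + 7·1703 = 689
  c_8 = (-4)·(-1612) + (-3)·(9099) + (-1)·(-1714) + (-2)·(-599) + (1)·(-1720) + (-2)·(-4191) + 4·3014 + 0·1703 = 781
Base-11 expansion of each c_i:
  c_1 = 1288 = 1·11^0 + 7·11^1 + 10·11^2
  c_2 = 167 = 2·11^0 + 4·11^1 + 1·11^2
  c_3 = 766 = 7·11^0 + 3·11^1 + 6·11^2
  c_4 = 428 = 10·11^0 + 5·11^1 + 3·11^2
  c_5 = 1328 = 8·11^0 + 10·11^1 + 10·11^2
  c_6 = 675 = 4·11^0 + 6·11^1 + 5·11^2
  c_7 = 689 = 7·11^0 + 7·11^1 + 5·11^2
  c_8 = 781 = 0·11^0 + 5·11^1 + 6·11^2
Factor λ_0 = (1, 2, 7, 10, 8, 4, 7, 0)
Factor λ_1 = (7, 4, 3, 5, 10, 6, 7, 5)
Factor λ_2 = (10, 1, 6, 3, 10, 5, 5, 6)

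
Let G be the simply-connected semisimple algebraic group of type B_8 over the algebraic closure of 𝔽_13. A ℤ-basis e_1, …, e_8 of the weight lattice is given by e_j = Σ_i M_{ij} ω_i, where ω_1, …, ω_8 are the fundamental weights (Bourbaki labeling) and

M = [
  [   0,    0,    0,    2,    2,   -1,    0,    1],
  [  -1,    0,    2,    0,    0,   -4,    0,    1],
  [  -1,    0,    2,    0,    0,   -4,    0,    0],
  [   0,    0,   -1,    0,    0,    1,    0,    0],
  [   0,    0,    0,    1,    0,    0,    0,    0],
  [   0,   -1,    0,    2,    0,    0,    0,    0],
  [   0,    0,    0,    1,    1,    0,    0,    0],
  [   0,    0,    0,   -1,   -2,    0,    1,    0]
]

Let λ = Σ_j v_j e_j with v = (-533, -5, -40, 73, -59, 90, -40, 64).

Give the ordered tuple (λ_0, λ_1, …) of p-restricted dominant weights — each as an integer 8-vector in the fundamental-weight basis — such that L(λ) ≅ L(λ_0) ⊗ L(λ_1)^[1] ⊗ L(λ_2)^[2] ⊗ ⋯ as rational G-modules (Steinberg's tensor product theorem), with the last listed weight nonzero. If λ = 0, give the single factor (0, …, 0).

((2, 1, 2, 0, 8, 8, 1, 5), (0, 12, 7, 10, 5, 11, 1, 0))

In the fundamental-weight basis, λ has coordinates c = M·v (v = (-533, -5, -40, 73, -59, 90, -40, 64)):
  c_1 = (0)·(-533) + (0)·(-5) + (0)·(-40) + (2)·(73) + (2)·(-59) + (-1)·(90) + (0)·(-40) + (1)·(64) = 2
  c_2 = (-1)·(-533) + (0)·(-5) + (2)·(-40) + (0)·(73) + (0)·(-59) + (-4)·(90) + (0)·(-40) + (1)·(64) = 157
  c_3 = (-1)·(-533) + (0)·(-5) + (2)·(-40) + (0)·(73) + (0)·(-59) + (-4)·(90) + (0)·(-40) + (0)·(64) = 93
  c_4 = (0)·(-533) + (0)·(-5) + (-1)·(-40) + (0)·(73) + (0)·(-59) + (1)·(90) + (0)·(-40) + (0)·(64) = 130
  c_5 = (0)·(-533) + (0)·(-5) + (0)·(-40) + (1)·(73) + (0)·(-59) + (0)·(90) + (0)·(-40) + (0)·(64) = 73
  c_6 = (0)·(-533) + (-1)·(-5) + (0)·(-40) + (2)·(73) + (0)·(-59) + (0)·(90) + (0)·(-40) + (0)·(64) = 151
  c_7 = (0)·(-533) + (0)·(-5) + (0)·(-40) + (1)·(73) + (1)·(-59) + (0)·(90) + (0)·(-40) + (0)·(64) = 14
  c_8 = (0)·(-533) + (0)·(-5) + (0)·(-40) + (-1)·(73) + (-2)·(-59) + (0)·(90) + (1)·(-40) + (0)·(64) = 5
Base-13 expansion of each c_i:
  c_1 = 2 = 2·13^0
  c_2 = 157 = 1·13^0 + 12·13^1
  c_3 = 93 = 2·13^0 + 7·13^1
  c_4 = 130 = 0·13^0 + 10·13^1
  c_5 = 73 = 8·13^0 + 5·13^1
  c_6 = 151 = 8·13^0 + 11·13^1
  c_7 = 14 = 1·13^0 + 1·13^1
  c_8 = 5 = 5·13^0
Factor λ_0 = (2, 1, 2, 0, 8, 8, 1, 5)
Factor λ_1 = (0, 12, 7, 10, 5, 11, 1, 0)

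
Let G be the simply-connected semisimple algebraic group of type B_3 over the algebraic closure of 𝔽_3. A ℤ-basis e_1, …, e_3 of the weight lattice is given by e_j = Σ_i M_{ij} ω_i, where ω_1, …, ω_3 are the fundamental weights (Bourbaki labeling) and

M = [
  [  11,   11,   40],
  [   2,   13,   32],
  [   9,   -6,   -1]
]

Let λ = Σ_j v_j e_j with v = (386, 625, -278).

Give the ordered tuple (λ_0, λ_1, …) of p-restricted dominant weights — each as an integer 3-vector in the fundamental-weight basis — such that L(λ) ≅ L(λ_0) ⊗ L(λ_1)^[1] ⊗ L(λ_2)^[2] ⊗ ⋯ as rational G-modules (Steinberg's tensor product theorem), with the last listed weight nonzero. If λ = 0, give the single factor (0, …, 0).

((1, 1, 2),)

In the fundamental-weight basis, λ has coordinates c = M·v (v = (386, 625, -278)):
  c_1 = 11·386 + 11·625 + (40)·(-278) = 1
  c_2 = 2·386 + 13·625 + (32)·(-278) = 1
  c_3 = 9·386 + (-6)·(625) + (-1)·(-278) = 2
Base-3 expansion of each c_i:
  c_1 = 1 = 1·3^0
  c_2 = 1 = 1·3^0
  c_3 = 2 = 2·3^0
p-restricted factor λ_0 = (1, 1, 2)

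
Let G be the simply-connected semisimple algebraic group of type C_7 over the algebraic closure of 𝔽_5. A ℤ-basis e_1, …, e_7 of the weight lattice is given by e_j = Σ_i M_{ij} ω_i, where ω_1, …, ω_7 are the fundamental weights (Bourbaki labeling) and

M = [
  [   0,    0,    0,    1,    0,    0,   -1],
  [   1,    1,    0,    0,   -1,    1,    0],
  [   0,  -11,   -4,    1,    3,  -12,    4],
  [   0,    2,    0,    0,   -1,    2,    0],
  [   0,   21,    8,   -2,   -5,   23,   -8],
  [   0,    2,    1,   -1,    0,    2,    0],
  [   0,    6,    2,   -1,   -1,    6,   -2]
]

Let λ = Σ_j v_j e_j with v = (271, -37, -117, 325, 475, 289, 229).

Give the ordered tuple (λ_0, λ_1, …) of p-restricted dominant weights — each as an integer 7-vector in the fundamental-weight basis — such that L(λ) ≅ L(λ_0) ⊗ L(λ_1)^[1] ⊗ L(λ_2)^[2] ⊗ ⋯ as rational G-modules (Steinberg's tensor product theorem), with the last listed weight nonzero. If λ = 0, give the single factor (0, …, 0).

Change of basis e → ω: c = M·v where v = (271, -37, -117, 325, 475, 289, 229):
  c_1 = 0*271 + 0*-37 + 0*-117 + 1*325 + 0*475 + 0*289 + -1*229 = 96
  c_2 = 1*271 + 1*-37 + 0*-117 + 0*325 + -1*475 + 1*289 + 0*229 = 48
  c_3 = 0*271 + -11*-37 + -4*-117 + 1*325 + 3*475 + -12*289 + 4*229 = 73
  c_4 = 0*271 + 2*-37 + 0*-117 + 0*325 + -1*475 + 2*289 + 0*229 = 29
  c_5 = 0*271 + 21*-37 + 8*-117 + -2*325 + -5*475 + 23*289 + -8*229 = 77
  c_6 = 0*271 + 2*-37 + 1*-117 + -1*325 + 0*475 + 2*289 + 0*229 = 62
  c_7 = 0*271 + 6*-37 + 2*-117 + -1*325 + -1*475 + 6*289 + -2*229 = 20
Writing each c_i in base p = 5:
  c_1 = 96 = 1·5^0 + 4·5^1 + 3·5^2
  c_2 = 48 = 3·5^0 + 4·5^1 + 1·5^2
  c_3 = 73 = 3·5^0 + 4·5^1 + 2·5^2
  c_4 = 29 = 4·5^0 + 0·5^1 + 1·5^2
  c_5 = 77 = 2·5^0 + 0·5^1 + 3·5^2
  c_6 = 62 = 2·5^0 + 2·5^1 + 2·5^2
  c_7 = 20 = 0·5^0 + 4·5^1
Factor λ_0 = (1, 3, 3, 4, 2, 2, 0)
Factor λ_1 = (4, 4, 4, 0, 0, 2, 4)
Factor λ_2 = (3, 1, 2, 1, 3, 2, 0)

((1, 3, 3, 4, 2, 2, 0), (4, 4, 4, 0, 0, 2, 4), (3, 1, 2, 1, 3, 2, 0))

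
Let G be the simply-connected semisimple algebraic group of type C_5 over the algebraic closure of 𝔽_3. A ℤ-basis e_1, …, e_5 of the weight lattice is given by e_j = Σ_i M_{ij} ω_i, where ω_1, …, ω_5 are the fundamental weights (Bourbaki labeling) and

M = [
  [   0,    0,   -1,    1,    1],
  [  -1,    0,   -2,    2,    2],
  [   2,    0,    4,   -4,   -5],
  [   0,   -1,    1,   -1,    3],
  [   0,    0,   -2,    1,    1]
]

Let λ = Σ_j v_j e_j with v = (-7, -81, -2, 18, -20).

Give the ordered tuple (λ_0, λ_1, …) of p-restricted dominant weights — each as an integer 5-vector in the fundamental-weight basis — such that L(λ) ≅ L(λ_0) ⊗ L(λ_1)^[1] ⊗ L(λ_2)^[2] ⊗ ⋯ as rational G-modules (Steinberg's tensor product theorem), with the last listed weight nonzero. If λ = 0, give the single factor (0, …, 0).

Converting to the ω-basis (c_i = row i of M dotted with v = (-7, -81, -2, 18, -20)):
  c_1 = (0)·(-7) + (0)·(-81) + (-1)·(-2) + 1·18 + (1)·(-20) = 0
  c_2 = (-1)·(-7) + (0)·(-81) + (-2)·(-2) + 2·18 + (2)·(-20) = 7
  c_3 = (2)·(-7) + (0)·(-81) + (4)·(-2) + (-4)·(18) + (-5)·(-20) = 6
  c_4 = (0)·(-7) + (-1)·(-81) + (1)·(-2) + (-1)·(18) + (3)·(-20) = 1
  c_5 = (0)·(-7) + (0)·(-81) + (-2)·(-2) + 1·18 + (1)·(-20) = 2
p = 3; digits c_i = Σ_j d_{ij}·3^j, 0 ≤ d_{ij} < 3:
  c_1 = 0
  c_2 = 7 = 1·3^0 + 2·3^1
  c_3 = 6 = 0·3^0 + 2·3^1
  c_4 = 1 = 1·3^0
  c_5 = 2 = 2·3^0
p-restricted factor λ_0 = (0, 1, 0, 1, 2)
p-restricted factor λ_1 = (0, 2, 2, 0, 0)

((0, 1, 0, 1, 2), (0, 2, 2, 0, 0))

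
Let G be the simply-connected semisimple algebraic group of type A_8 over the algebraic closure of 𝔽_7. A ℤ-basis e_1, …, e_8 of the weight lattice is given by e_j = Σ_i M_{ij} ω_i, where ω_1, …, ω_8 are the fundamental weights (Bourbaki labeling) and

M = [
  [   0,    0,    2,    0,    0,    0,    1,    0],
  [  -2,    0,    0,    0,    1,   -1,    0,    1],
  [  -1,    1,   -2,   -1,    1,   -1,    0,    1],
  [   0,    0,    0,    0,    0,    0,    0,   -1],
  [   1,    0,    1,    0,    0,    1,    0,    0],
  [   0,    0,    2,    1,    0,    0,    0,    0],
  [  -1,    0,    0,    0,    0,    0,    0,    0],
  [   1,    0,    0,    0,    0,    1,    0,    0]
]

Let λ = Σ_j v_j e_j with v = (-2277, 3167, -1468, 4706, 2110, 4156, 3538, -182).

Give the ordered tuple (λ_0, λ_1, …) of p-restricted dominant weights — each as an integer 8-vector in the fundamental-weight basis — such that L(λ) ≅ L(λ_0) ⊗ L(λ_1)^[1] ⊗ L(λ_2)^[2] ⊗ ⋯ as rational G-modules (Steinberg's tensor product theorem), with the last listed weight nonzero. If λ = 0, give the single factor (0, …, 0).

((0, 2, 4, 0, 5, 6, 2, 3), (2, 3, 3, 5, 2, 0, 3, 2), (5, 5, 1, 3, 1, 1, 4, 3), (1, 6, 4, 0, 1, 5, 6, 5))

ω-coordinates c = M·v, v = (-2277, 3167, -1468, 4706, 2110, 4156, 3538, -182):
  c_1 = (0)·(-2277) + 0·3167 + (2)·(-1468) + 0·4706 + 0·2110 + 0·4156 + 1·3538 + (0)·(-182) = 602
  c_2 = (-2)·(-2277) + 0·3167 + (0)·(-1468) + 0·4706 + 1·2110 + (-1)·(4156) + 0·3538 + (1)·(-182) = 2326
  c_3 = (-1)·(-2277) + 1·3167 + (-2)·(-1468) + (-1)·(4706) + 1·2110 + (-1)·(4156) + 0·3538 + (1)·(-182) = 1446
  c_4 = (0)·(-2277) + 0·3167 + (0)·(-1468) + 0·4706 + 0·2110 + 0·4156 + 0·3538 + (-1)·(-182) = 182
  c_5 = (1)·(-2277) + 0·3167 + (1)·(-1468) + 0·4706 + 0·2110 + 1·4156 + 0·3538 + (0)·(-182) = 411
  c_6 = (0)·(-2277) + 0·3167 + (2)·(-1468) + 1·4706 + 0·2110 + 0·4156 + 0·3538 + (0)·(-182) = 1770
  c_7 = (-1)·(-2277) + 0·3167 + (0)·(-1468) + 0·4706 + 0·2110 + 0·4156 + 0·3538 + (0)·(-182) = 2277
  c_8 = (1)·(-2277) + 0·3167 + (0)·(-1468) + 0·4706 + 0·2110 + 1·4156 + 0·3538 + (0)·(-182) = 1879
p = 7; digits c_i = Σ_j d_{ij}·7^j, 0 ≤ d_{ij} < 7:
  c_1 = 602 = 0·7^0 + 2·7^1 + 5·7^2 + 1·7^3
  c_2 = 2326 = 2·7^0 + 3·7^1 + 5·7^2 + 6·7^3
  c_3 = 1446 = 4·7^0 + 3·7^1 + 1·7^2 + 4·7^3
  c_4 = 182 = 0·7^0 + 5·7^1 + 3·7^2
  c_5 = 411 = 5·7^0 + 2·7^1 + 1·7^2 + 1·7^3
  c_6 = 1770 = 6·7^0 + 0·7^1 + 1·7^2 + 5·7^3
  c_7 = 2277 = 2·7^0 + 3·7^1 + 4·7^2 + 6·7^3
  c_8 = 1879 = 3·7^0 + 2·7^1 + 3·7^2 + 5·7^3
λ_0 = (0, 2, 4, 0, 5, 6, 2, 3)
λ_1 = (2, 3, 3, 5, 2, 0, 3, 2)
λ_2 = (5, 5, 1, 3, 1, 1, 4, 3)
λ_3 = (1, 6, 4, 0, 1, 5, 6, 5)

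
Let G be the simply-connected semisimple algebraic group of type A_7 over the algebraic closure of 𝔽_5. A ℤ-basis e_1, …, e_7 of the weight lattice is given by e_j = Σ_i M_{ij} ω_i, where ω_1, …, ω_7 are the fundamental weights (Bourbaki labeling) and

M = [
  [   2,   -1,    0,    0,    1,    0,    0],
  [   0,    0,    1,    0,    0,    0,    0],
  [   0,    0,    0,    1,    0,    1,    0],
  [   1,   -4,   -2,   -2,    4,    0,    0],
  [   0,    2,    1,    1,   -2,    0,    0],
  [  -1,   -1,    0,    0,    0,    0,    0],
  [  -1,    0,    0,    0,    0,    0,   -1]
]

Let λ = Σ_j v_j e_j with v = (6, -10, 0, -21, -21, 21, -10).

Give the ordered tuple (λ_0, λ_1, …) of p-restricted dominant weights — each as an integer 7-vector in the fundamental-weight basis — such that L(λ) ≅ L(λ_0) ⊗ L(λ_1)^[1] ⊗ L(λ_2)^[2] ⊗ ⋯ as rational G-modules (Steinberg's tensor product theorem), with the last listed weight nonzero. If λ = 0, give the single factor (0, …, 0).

Change of basis e → ω: c = M·v where v = (6, -10, 0, -21, -21, 21, -10):
  c_1 = 2·6 + (-1)·(-10) + 0·0 + (0)·(-21) + (1)·(-21) + 0·21 + (0)·(-10) = 1
  c_2 = 0·6 + (0)·(-10) + 1·0 + (0)·(-21) + (0)·(-21) + 0·21 + (0)·(-10) = 0
  c_3 = 0·6 + (0)·(-10) + 0·0 + (1)·(-21) + (0)·(-21) + 1·21 + (0)·(-10) = 0
  c_4 = 1·6 + (-4)·(-10) + (-2)·(0) + (-2)·(-21) + (4)·(-21) + 0·21 + (0)·(-10) = 4
  c_5 = 0·6 + (2)·(-10) + 1·0 + (1)·(-21) + (-2)·(-21) + 0·21 + (0)·(-10) = 1
  c_6 = (-1)·(6) + (-1)·(-10) + 0·0 + (0)·(-21) + (0)·(-21) + 0·21 + (0)·(-10) = 4
  c_7 = (-1)·(6) + (0)·(-10) + 0·0 + (0)·(-21) + (0)·(-21) + 0·21 + (-1)·(-10) = 4
Base-5 expansion of each c_i:
  c_1 = 1 = 1·5^0
  c_2 = 0
  c_3 = 0
  c_4 = 4 = 4·5^0
  c_5 = 1 = 1·5^0
  c_6 = 4 = 4·5^0
  c_7 = 4 = 4·5^0
Factor λ_0 = (1, 0, 0, 4, 1, 4, 4)

((1, 0, 0, 4, 1, 4, 4),)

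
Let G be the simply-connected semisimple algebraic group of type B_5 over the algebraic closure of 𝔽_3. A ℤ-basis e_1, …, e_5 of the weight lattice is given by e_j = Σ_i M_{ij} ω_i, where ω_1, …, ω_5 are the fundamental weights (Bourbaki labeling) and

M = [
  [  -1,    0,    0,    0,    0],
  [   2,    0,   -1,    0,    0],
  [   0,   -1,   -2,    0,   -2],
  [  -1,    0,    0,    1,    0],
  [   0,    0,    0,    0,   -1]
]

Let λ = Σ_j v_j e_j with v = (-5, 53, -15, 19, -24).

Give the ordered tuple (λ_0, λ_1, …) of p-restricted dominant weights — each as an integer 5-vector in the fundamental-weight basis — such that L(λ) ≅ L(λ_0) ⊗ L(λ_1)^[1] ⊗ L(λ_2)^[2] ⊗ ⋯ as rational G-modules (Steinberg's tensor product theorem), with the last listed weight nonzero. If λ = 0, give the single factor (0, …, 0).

ω-coordinates c = M·v, v = (-5, 53, -15, 19, -24):
  c_1 = (-1)·(-5) + 0·53 + (0)·(-15) + 0·19 + (0)·(-24) = 5
  c_2 = (2)·(-5) + 0·53 + (-1)·(-15) + 0·19 + (0)·(-24) = 5
  c_3 = (0)·(-5) + (-1)·(53) + (-2)·(-15) + 0·19 + (-2)·(-24) = 25
  c_4 = (-1)·(-5) + 0·53 + (0)·(-15) + 1·19 + (0)·(-24) = 24
  c_5 = (0)·(-5) + 0·53 + (0)·(-15) + 0·19 + (-1)·(-24) = 24
Writing each c_i in base p = 3:
  c_1 = 5 = 2·3^0 + 1·3^1
  c_2 = 5 = 2·3^0 + 1·3^1
  c_3 = 25 = 1·3^0 + 2·3^1 + 2·3^2
  c_4 = 24 = 0·3^0 + 2·3^1 + 2·3^2
  c_5 = 24 = 0·3^0 + 2·3^1 + 2·3^2
λ_0 = (2, 2, 1, 0, 0)
λ_1 = (1, 1, 2, 2, 2)
λ_2 = (0, 0, 2, 2, 2)

((2, 2, 1, 0, 0), (1, 1, 2, 2, 2), (0, 0, 2, 2, 2))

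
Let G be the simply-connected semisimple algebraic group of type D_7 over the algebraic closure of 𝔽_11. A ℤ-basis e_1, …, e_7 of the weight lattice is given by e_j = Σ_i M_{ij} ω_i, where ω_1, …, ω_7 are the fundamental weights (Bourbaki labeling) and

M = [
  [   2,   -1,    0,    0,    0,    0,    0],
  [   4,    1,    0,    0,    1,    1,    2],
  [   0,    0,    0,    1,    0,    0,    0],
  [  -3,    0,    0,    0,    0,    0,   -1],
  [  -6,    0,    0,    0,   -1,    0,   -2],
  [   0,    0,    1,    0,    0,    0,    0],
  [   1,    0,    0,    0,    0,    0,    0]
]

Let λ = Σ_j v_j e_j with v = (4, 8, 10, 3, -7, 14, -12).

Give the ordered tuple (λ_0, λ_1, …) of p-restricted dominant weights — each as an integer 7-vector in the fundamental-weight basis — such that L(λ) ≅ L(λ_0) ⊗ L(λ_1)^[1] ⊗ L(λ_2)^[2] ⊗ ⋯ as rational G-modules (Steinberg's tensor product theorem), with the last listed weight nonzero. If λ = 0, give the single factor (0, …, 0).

((0, 7, 3, 0, 7, 10, 4),)

Converting to the ω-basis (c_i = row i of M dotted with v = (4, 8, 10, 3, -7, 14, -12)):
  c_1 = 2·4 + (-1)·(8) + 0·10 + 0·3 + (0)·(-7) + 0·14 + (0)·(-12) = 0
  c_2 = 4·4 + 1·8 + 0·10 + 0·3 + (1)·(-7) + 1·14 + (2)·(-12) = 7
  c_3 = 0·4 + 0·8 + 0·10 + 1·3 + (0)·(-7) + 0·14 + (0)·(-12) = 3
  c_4 = (-3)·(4) + 0·8 + 0·10 + 0·3 + (0)·(-7) + 0·14 + (-1)·(-12) = 0
  c_5 = (-6)·(4) + 0·8 + 0·10 + 0·3 + (-1)·(-7) + 0·14 + (-2)·(-12) = 7
  c_6 = 0·4 + 0·8 + 1·10 + 0·3 + (0)·(-7) + 0·14 + (0)·(-12) = 10
  c_7 = 1·4 + 0·8 + 0·10 + 0·3 + (0)·(-7) + 0·14 + (0)·(-12) = 4
p = 11; digits c_i = Σ_j d_{ij}·11^j, 0 ≤ d_{ij} < 11:
  c_1 = 0
  c_2 = 7 = 7·11^0
  c_3 = 3 = 3·11^0
  c_4 = 0
  c_5 = 7 = 7·11^0
  c_6 = 10 = 10·11^0
  c_7 = 4 = 4·11^0
p-restricted factor λ_0 = (0, 7, 3, 0, 7, 10, 4)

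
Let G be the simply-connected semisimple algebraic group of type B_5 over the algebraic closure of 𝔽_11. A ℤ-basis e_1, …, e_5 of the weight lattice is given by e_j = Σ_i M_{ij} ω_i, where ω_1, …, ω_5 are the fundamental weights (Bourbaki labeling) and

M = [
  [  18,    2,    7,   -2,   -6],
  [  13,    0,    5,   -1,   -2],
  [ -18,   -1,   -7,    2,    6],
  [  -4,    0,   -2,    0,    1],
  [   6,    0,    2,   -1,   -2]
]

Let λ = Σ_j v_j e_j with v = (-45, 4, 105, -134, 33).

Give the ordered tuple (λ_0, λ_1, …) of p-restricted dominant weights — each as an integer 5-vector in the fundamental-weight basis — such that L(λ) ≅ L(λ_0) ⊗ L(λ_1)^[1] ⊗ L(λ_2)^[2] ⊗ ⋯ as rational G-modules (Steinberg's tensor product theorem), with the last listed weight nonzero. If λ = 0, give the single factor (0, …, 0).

((3, 8, 1, 3, 8),)

In the fundamental-weight basis, λ has coordinates c = M·v (v = (-45, 4, 105, -134, 33)):
  c_1 = (18)·(-45) + 2·4 + 7·105 + (-2)·(-134) + (-6)·(33) = 3
  c_2 = (13)·(-45) + 0·4 + 5·105 + (-1)·(-134) + (-2)·(33) = 8
  c_3 = (-18)·(-45) + (-1)·(4) + (-7)·(105) + (2)·(-134) + 6·33 = 1
  c_4 = (-4)·(-45) + 0·4 + (-2)·(105) + (0)·(-134) + 1·33 = 3
  c_5 = (6)·(-45) + 0·4 + 2·105 + (-1)·(-134) + (-2)·(33) = 8
Expand coordinatewise in base 11:
  c_1 = 3 = 3·11^0
  c_2 = 8 = 8·11^0
  c_3 = 1 = 1·11^0
  c_4 = 3 = 3·11^0
  c_5 = 8 = 8·11^0
p-restricted factor λ_0 = (3, 8, 1, 3, 8)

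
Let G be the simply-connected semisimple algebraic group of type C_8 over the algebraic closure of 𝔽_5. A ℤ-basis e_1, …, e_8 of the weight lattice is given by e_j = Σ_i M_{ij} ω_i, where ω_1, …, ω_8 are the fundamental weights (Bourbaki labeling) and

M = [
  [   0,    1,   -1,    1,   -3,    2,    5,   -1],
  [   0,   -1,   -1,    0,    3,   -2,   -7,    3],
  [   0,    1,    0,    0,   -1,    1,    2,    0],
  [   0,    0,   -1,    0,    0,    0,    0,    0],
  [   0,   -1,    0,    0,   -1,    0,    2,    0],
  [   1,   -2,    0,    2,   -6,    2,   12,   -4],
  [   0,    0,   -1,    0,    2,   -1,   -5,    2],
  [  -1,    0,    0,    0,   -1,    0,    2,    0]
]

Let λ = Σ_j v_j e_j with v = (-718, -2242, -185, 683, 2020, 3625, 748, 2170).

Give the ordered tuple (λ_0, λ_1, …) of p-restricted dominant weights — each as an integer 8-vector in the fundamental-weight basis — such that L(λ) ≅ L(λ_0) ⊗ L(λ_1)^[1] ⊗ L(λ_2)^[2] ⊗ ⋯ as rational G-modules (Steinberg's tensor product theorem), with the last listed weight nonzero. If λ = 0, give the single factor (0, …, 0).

((1, 1, 4, 0, 3, 3, 0, 4), (2, 2, 1, 2, 3, 1, 0, 3), (0, 0, 4, 2, 3, 2, 3, 2), (1, 0, 1, 1, 3, 4, 4, 1), (2, 4, 1, 0, 2, 0, 1, 0))

Change of basis e → ω: c = M·v where v = (-718, -2242, -185, 683, 2020, 3625, 748, 2170):
  c_1 = (0)·(-718) + (1)·(-2242) + (-1)·(-185) + (1)·(683) + (-3)·(2020) + (2)·(3625) + (5)·(748) + (-1)·(2170) = 1386
  c_2 = (0)·(-718) + (-1)·(-2242) + (-1)·(-185) + (0)·(683) + (3)·(2020) + (-2)·(3625) + (-7)·(748) + (3)·(2170) = 2511
  c_3 = (0)·(-718) + (1)·(-2242) + (0)·(-185) + (0)·(683) + (-1)·(2020) + (1)·(3625) + (2)·(748) + (0)·(2170) = 859
  c_4 = (0)·(-718) + (0)·(-2242) + (-1)·(-185) + (0)·(683) + (0)·(2020) + (0)·(3625) + (0)·(748) + (0)·(2170) = 185
  c_5 = (0)·(-718) + (-1)·(-2242) + (0)·(-185) + (0)·(683) + (-1)·(2020) + (0)·(3625) + (2)·(748) + (0)·(2170) = 1718
  c_6 = (1)·(-718) + (-2)·(-2242) + (0)·(-185) + (2)·(683) + (-6)·(2020) + (2)·(3625) + (12)·(748) + (-4)·(2170) = 558
  c_7 = (0)·(-718) + (0)·(-2242) + (-1)·(-185) + (0)·(683) + (2)·(2020) + (-1)·(3625) + (-5)·(748) + (2)·(2170) = 1200
  c_8 = (-1)·(-718) + (0)·(-2242) + (0)·(-185) + (0)·(683) + (-1)·(2020) + (0)·(3625) + (2)·(748) + (0)·(2170) = 194
Base-5 expansion of each c_i:
  c_1 = 1386 = 1·5^0 + 2·5^1 + 0·5^2 + 1·5^3 + 2·5^4
  c_2 = 2511 = 1·5^0 + 2·5^1 + 0·5^2 + 0·5^3 + 4·5^4
  c_3 = 859 = 4·5^0 + 1·5^1 + 4·5^2 + 1·5^3 + 1·5^4
  c_4 = 185 = 0·5^0 + 2·5^1 + 2·5^2 + 1·5^3
  c_5 = 1718 = 3·5^0 + 3·5^1 + 3·5^2 + 3·5^3 + 2·5^4
  c_6 = 558 = 3·5^0 + 1·5^1 + 2·5^2 + 4·5^3
  c_7 = 1200 = 0·5^0 + 0·5^1 + 3·5^2 + 4·5^3 + 1·5^4
  c_8 = 194 = 4·5^0 + 3·5^1 + 2·5^2 + 1·5^3
p-restricted factor λ_0 = (1, 1, 4, 0, 3, 3, 0, 4)
p-restricted factor λ_1 = (2, 2, 1, 2, 3, 1, 0, 3)
p-restricted factor λ_2 = (0, 0, 4, 2, 3, 2, 3, 2)
p-restricted factor λ_3 = (1, 0, 1, 1, 3, 4, 4, 1)
p-restricted factor λ_4 = (2, 4, 1, 0, 2, 0, 1, 0)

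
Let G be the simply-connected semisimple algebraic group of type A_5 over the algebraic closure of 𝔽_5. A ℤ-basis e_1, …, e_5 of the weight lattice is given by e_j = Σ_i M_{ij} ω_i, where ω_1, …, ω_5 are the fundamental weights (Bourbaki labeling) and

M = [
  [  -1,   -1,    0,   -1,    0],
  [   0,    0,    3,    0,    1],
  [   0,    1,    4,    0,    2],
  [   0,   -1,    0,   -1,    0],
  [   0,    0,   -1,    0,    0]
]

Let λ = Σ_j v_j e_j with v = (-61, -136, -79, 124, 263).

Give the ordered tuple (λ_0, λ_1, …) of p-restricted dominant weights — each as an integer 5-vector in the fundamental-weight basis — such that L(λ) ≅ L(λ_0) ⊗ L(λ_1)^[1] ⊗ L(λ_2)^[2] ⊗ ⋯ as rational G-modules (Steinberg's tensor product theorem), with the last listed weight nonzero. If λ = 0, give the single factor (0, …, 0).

((3, 1, 4, 2, 4), (4, 0, 4, 2, 0), (2, 1, 2, 0, 3))

ω-coordinates c = M·v, v = (-61, -136, -79, 124, 263):
  c_1 = -1*-61 + -1*-136 + 0*-79 + -1*124 + 0*263 = 73
  c_2 = 0*-61 + 0*-136 + 3*-79 + 0*124 + 1*263 = 26
  c_3 = 0*-61 + 1*-136 + 4*-79 + 0*124 + 2*263 = 74
  c_4 = 0*-61 + -1*-136 + 0*-79 + -1*124 + 0*263 = 12
  c_5 = 0*-61 + 0*-136 + -1*-79 + 0*124 + 0*263 = 79
Base-5 expansion of each c_i:
  c_1 = 73 = 3·5^0 + 4·5^1 + 2·5^2
  c_2 = 26 = 1·5^0 + 0·5^1 + 1·5^2
  c_3 = 74 = 4·5^0 + 4·5^1 + 2·5^2
  c_4 = 12 = 2·5^0 + 2·5^1
  c_5 = 79 = 4·5^0 + 0·5^1 + 3·5^2
λ_0 = (3, 1, 4, 2, 4)
λ_1 = (4, 0, 4, 2, 0)
λ_2 = (2, 1, 2, 0, 3)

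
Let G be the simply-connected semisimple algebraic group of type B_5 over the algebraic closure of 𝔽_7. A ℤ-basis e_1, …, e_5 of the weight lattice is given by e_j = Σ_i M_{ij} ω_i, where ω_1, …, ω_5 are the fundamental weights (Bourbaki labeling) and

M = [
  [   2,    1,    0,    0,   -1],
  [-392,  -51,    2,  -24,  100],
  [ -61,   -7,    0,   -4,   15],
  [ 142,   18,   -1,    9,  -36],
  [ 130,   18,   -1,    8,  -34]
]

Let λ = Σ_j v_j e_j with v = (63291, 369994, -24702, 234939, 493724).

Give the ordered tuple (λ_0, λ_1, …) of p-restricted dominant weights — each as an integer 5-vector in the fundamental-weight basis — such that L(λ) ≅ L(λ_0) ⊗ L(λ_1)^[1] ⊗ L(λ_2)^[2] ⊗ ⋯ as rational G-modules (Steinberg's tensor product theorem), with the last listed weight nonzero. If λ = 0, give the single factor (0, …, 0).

Compute c_i = Σ_j M_{ij} v_j with v = (63291, 369994, -24702, 234939, 493724):
  c_1 = 2·63291 + 1·369994 + (0)·(-24702) + 0·234939 + (-1)·(493724) = 2852
  c_2 = (-392)·(63291) + (-51)·(369994) + (2)·(-24702) + (-24)·(234939) + 100·493724 = 4694
  c_3 = (-61)·(63291) + (-7)·(369994) + (0)·(-24702) + (-4)·(234939) + 15·493724 = 15395
  c_4 = 142·63291 + 18·369994 + (-1)·(-24702) + 9·234939 + (-36)·(493724) = 12303
  c_5 = 130·63291 + 18·369994 + (-1)·(-24702) + 8·234939 + (-34)·(493724) = 5320
Base-7 expansion of each c_i:
  c_1 = 2852 = 3·7^0 + 1·7^1 + 2·7^2 + 1·7^3 + 1·7^4
  c_2 = 4694 = 4·7^0 + 5·7^1 + 4·7^2 + 6·7^3 + 1·7^4
  c_3 = 15395 = 2·7^0 + 1·7^1 + 6·7^2 + 2·7^3 + 6·7^4
  c_4 = 12303 = 4·7^0 + 0·7^1 + 6·7^2 + 0·7^3 + 5·7^4
  c_5 = 5320 = 0·7^0 + 4·7^1 + 3·7^2 + 1·7^3 + 2·7^4
p-restricted factor λ_0 = (3, 4, 2, 4, 0)
p-restricted factor λ_1 = (1, 5, 1, 0, 4)
p-restricted factor λ_2 = (2, 4, 6, 6, 3)
p-restricted factor λ_3 = (1, 6, 2, 0, 1)
p-restricted factor λ_4 = (1, 1, 6, 5, 2)

((3, 4, 2, 4, 0), (1, 5, 1, 0, 4), (2, 4, 6, 6, 3), (1, 6, 2, 0, 1), (1, 1, 6, 5, 2))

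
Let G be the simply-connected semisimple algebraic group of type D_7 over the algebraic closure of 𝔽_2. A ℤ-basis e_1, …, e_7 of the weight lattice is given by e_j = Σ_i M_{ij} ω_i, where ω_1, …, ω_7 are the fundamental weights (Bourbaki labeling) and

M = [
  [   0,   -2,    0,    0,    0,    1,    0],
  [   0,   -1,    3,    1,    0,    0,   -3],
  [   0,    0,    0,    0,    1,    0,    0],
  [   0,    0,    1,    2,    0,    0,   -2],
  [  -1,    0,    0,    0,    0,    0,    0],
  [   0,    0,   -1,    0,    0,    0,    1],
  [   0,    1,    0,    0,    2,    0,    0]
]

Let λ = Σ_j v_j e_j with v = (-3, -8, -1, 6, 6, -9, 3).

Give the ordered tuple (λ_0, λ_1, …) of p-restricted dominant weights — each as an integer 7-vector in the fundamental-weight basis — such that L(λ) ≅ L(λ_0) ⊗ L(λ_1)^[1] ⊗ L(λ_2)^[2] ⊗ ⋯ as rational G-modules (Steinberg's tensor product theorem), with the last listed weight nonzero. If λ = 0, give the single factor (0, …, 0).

ω-coordinates c = M·v, v = (-3, -8, -1, 6, 6, -9, 3):
  c_1 = (0)·(-3) + (-2)·(-8) + (0)·(-1) + (0)·(6) + (0)·(6) + (1)·(-9) + (0)·(3) = 7
  c_2 = (0)·(-3) + (-1)·(-8) + (3)·(-1) + (1)·(6) + (0)·(6) + (0)·(-9) + (-3)·(3) = 2
  c_3 = (0)·(-3) + (0)·(-8) + (0)·(-1) + (0)·(6) + (1)·(6) + (0)·(-9) + (0)·(3) = 6
  c_4 = (0)·(-3) + (0)·(-8) + (1)·(-1) + (2)·(6) + (0)·(6) + (0)·(-9) + (-2)·(3) = 5
  c_5 = (-1)·(-3) + (0)·(-8) + (0)·(-1) + (0)·(6) + (0)·(6) + (0)·(-9) + (0)·(3) = 3
  c_6 = (0)·(-3) + (0)·(-8) + (-1)·(-1) + (0)·(6) + (0)·(6) + (0)·(-9) + (1)·(3) = 4
  c_7 = (0)·(-3) + (1)·(-8) + (0)·(-1) + (0)·(6) + (2)·(6) + (0)·(-9) + (0)·(3) = 4
Base-2 expansion of each c_i:
  c_1 = 7 = 1·2^0 + 1·2^1 + 1·2^2
  c_2 = 2 = 0·2^0 + 1·2^1
  c_3 = 6 = 0·2^0 + 1·2^1 + 1·2^2
  c_4 = 5 = 1·2^0 + 0·2^1 + 1·2^2
  c_5 = 3 = 1·2^0 + 1·2^1
  c_6 = 4 = 0·2^0 + 0·2^1 + 1·2^2
  c_7 = 4 = 0·2^0 + 0·2^1 + 1·2^2
Factor λ_0 = (1, 0, 0, 1, 1, 0, 0)
Factor λ_1 = (1, 1, 1, 0, 1, 0, 0)
Factor λ_2 = (1, 0, 1, 1, 0, 1, 1)

((1, 0, 0, 1, 1, 0, 0), (1, 1, 1, 0, 1, 0, 0), (1, 0, 1, 1, 0, 1, 1))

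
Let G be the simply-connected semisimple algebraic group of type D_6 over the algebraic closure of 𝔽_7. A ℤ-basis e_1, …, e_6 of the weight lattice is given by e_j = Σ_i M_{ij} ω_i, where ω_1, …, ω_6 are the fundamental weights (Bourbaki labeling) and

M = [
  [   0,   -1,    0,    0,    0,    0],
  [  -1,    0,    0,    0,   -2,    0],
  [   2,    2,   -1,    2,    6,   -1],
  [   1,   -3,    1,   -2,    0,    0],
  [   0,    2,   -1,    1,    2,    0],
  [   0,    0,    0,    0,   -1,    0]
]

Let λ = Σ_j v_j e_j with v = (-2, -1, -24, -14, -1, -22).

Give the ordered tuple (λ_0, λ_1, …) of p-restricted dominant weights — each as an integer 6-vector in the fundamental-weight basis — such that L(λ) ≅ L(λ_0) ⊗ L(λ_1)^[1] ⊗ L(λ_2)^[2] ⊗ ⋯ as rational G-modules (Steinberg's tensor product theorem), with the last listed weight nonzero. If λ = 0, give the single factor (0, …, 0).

((1, 4, 6, 5, 6, 1),)

Compute c_i = Σ_j M_{ij} v_j with v = (-2, -1, -24, -14, -1, -22):
  c_1 = 0*-2 + -1*-1 + 0*-24 + 0*-14 + 0*-1 + 0*-22 = 1
  c_2 = -1*-2 + 0*-1 + 0*-24 + 0*-14 + -2*-1 + 0*-22 = 4
  c_3 = 2*-2 + 2*-1 + -1*-24 + 2*-14 + 6*-1 + -1*-22 = 6
  c_4 = 1*-2 + -3*-1 + 1*-24 + -2*-14 + 0*-1 + 0*-22 = 5
  c_5 = 0*-2 + 2*-1 + -1*-24 + 1*-14 + 2*-1 + 0*-22 = 6
  c_6 = 0*-2 + 0*-1 + 0*-24 + 0*-14 + -1*-1 + 0*-22 = 1
p = 7; digits c_i = Σ_j d_{ij}·7^j, 0 ≤ d_{ij} < 7:
  c_1 = 1 = 1·7^0
  c_2 = 4 = 4·7^0
  c_3 = 6 = 6·7^0
  c_4 = 5 = 5·7^0
  c_5 = 6 = 6·7^0
  c_6 = 1 = 1·7^0
p-restricted factor λ_0 = (1, 4, 6, 5, 6, 1)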